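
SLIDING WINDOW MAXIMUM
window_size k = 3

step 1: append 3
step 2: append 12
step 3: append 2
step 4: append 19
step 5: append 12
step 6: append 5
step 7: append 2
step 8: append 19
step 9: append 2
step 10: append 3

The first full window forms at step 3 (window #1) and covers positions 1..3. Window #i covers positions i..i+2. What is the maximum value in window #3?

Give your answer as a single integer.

step 1: append 3 -> window=[3] (not full yet)
step 2: append 12 -> window=[3, 12] (not full yet)
step 3: append 2 -> window=[3, 12, 2] -> max=12
step 4: append 19 -> window=[12, 2, 19] -> max=19
step 5: append 12 -> window=[2, 19, 12] -> max=19
Window #3 max = 19

Answer: 19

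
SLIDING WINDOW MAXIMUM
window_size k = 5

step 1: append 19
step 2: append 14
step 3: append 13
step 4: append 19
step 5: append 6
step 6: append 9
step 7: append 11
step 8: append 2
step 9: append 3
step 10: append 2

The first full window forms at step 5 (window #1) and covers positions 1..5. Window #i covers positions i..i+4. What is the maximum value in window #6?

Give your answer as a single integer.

Answer: 11

Derivation:
step 1: append 19 -> window=[19] (not full yet)
step 2: append 14 -> window=[19, 14] (not full yet)
step 3: append 13 -> window=[19, 14, 13] (not full yet)
step 4: append 19 -> window=[19, 14, 13, 19] (not full yet)
step 5: append 6 -> window=[19, 14, 13, 19, 6] -> max=19
step 6: append 9 -> window=[14, 13, 19, 6, 9] -> max=19
step 7: append 11 -> window=[13, 19, 6, 9, 11] -> max=19
step 8: append 2 -> window=[19, 6, 9, 11, 2] -> max=19
step 9: append 3 -> window=[6, 9, 11, 2, 3] -> max=11
step 10: append 2 -> window=[9, 11, 2, 3, 2] -> max=11
Window #6 max = 11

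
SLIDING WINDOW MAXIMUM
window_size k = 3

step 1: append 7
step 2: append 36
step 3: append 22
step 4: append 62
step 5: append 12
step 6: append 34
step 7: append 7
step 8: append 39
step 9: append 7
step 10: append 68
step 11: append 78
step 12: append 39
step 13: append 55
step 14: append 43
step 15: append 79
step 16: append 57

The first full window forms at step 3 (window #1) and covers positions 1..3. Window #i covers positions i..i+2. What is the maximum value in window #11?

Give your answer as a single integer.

step 1: append 7 -> window=[7] (not full yet)
step 2: append 36 -> window=[7, 36] (not full yet)
step 3: append 22 -> window=[7, 36, 22] -> max=36
step 4: append 62 -> window=[36, 22, 62] -> max=62
step 5: append 12 -> window=[22, 62, 12] -> max=62
step 6: append 34 -> window=[62, 12, 34] -> max=62
step 7: append 7 -> window=[12, 34, 7] -> max=34
step 8: append 39 -> window=[34, 7, 39] -> max=39
step 9: append 7 -> window=[7, 39, 7] -> max=39
step 10: append 68 -> window=[39, 7, 68] -> max=68
step 11: append 78 -> window=[7, 68, 78] -> max=78
step 12: append 39 -> window=[68, 78, 39] -> max=78
step 13: append 55 -> window=[78, 39, 55] -> max=78
Window #11 max = 78

Answer: 78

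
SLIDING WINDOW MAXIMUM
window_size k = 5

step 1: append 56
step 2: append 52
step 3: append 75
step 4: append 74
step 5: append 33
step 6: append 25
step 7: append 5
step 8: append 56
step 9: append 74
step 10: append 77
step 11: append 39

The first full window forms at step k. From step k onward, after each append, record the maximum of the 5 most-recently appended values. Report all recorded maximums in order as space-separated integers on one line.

step 1: append 56 -> window=[56] (not full yet)
step 2: append 52 -> window=[56, 52] (not full yet)
step 3: append 75 -> window=[56, 52, 75] (not full yet)
step 4: append 74 -> window=[56, 52, 75, 74] (not full yet)
step 5: append 33 -> window=[56, 52, 75, 74, 33] -> max=75
step 6: append 25 -> window=[52, 75, 74, 33, 25] -> max=75
step 7: append 5 -> window=[75, 74, 33, 25, 5] -> max=75
step 8: append 56 -> window=[74, 33, 25, 5, 56] -> max=74
step 9: append 74 -> window=[33, 25, 5, 56, 74] -> max=74
step 10: append 77 -> window=[25, 5, 56, 74, 77] -> max=77
step 11: append 39 -> window=[5, 56, 74, 77, 39] -> max=77

Answer: 75 75 75 74 74 77 77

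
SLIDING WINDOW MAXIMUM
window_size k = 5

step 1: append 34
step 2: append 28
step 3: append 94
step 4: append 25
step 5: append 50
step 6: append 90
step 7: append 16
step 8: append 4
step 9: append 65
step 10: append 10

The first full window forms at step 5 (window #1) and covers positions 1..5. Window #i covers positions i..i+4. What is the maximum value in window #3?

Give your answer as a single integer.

Answer: 94

Derivation:
step 1: append 34 -> window=[34] (not full yet)
step 2: append 28 -> window=[34, 28] (not full yet)
step 3: append 94 -> window=[34, 28, 94] (not full yet)
step 4: append 25 -> window=[34, 28, 94, 25] (not full yet)
step 5: append 50 -> window=[34, 28, 94, 25, 50] -> max=94
step 6: append 90 -> window=[28, 94, 25, 50, 90] -> max=94
step 7: append 16 -> window=[94, 25, 50, 90, 16] -> max=94
Window #3 max = 94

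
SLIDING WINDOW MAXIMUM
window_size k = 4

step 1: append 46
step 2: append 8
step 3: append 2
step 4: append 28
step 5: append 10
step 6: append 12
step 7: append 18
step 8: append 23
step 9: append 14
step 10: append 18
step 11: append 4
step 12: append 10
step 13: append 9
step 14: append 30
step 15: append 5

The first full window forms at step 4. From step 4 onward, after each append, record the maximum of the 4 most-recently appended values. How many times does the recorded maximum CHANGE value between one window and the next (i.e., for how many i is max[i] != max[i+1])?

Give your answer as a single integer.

Answer: 4

Derivation:
step 1: append 46 -> window=[46] (not full yet)
step 2: append 8 -> window=[46, 8] (not full yet)
step 3: append 2 -> window=[46, 8, 2] (not full yet)
step 4: append 28 -> window=[46, 8, 2, 28] -> max=46
step 5: append 10 -> window=[8, 2, 28, 10] -> max=28
step 6: append 12 -> window=[2, 28, 10, 12] -> max=28
step 7: append 18 -> window=[28, 10, 12, 18] -> max=28
step 8: append 23 -> window=[10, 12, 18, 23] -> max=23
step 9: append 14 -> window=[12, 18, 23, 14] -> max=23
step 10: append 18 -> window=[18, 23, 14, 18] -> max=23
step 11: append 4 -> window=[23, 14, 18, 4] -> max=23
step 12: append 10 -> window=[14, 18, 4, 10] -> max=18
step 13: append 9 -> window=[18, 4, 10, 9] -> max=18
step 14: append 30 -> window=[4, 10, 9, 30] -> max=30
step 15: append 5 -> window=[10, 9, 30, 5] -> max=30
Recorded maximums: 46 28 28 28 23 23 23 23 18 18 30 30
Changes between consecutive maximums: 4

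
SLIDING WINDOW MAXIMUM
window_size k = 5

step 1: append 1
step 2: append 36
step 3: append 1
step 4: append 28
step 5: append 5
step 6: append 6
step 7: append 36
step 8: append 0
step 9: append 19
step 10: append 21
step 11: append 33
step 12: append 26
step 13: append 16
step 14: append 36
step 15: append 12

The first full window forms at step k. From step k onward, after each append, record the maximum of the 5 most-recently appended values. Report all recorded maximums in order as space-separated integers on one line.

Answer: 36 36 36 36 36 36 36 33 33 36 36

Derivation:
step 1: append 1 -> window=[1] (not full yet)
step 2: append 36 -> window=[1, 36] (not full yet)
step 3: append 1 -> window=[1, 36, 1] (not full yet)
step 4: append 28 -> window=[1, 36, 1, 28] (not full yet)
step 5: append 5 -> window=[1, 36, 1, 28, 5] -> max=36
step 6: append 6 -> window=[36, 1, 28, 5, 6] -> max=36
step 7: append 36 -> window=[1, 28, 5, 6, 36] -> max=36
step 8: append 0 -> window=[28, 5, 6, 36, 0] -> max=36
step 9: append 19 -> window=[5, 6, 36, 0, 19] -> max=36
step 10: append 21 -> window=[6, 36, 0, 19, 21] -> max=36
step 11: append 33 -> window=[36, 0, 19, 21, 33] -> max=36
step 12: append 26 -> window=[0, 19, 21, 33, 26] -> max=33
step 13: append 16 -> window=[19, 21, 33, 26, 16] -> max=33
step 14: append 36 -> window=[21, 33, 26, 16, 36] -> max=36
step 15: append 12 -> window=[33, 26, 16, 36, 12] -> max=36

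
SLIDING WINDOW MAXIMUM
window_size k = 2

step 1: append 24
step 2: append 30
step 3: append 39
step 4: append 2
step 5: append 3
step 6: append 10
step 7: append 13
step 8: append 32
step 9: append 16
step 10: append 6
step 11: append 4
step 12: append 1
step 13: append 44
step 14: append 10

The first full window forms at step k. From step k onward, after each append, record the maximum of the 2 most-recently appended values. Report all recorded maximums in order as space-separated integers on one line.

step 1: append 24 -> window=[24] (not full yet)
step 2: append 30 -> window=[24, 30] -> max=30
step 3: append 39 -> window=[30, 39] -> max=39
step 4: append 2 -> window=[39, 2] -> max=39
step 5: append 3 -> window=[2, 3] -> max=3
step 6: append 10 -> window=[3, 10] -> max=10
step 7: append 13 -> window=[10, 13] -> max=13
step 8: append 32 -> window=[13, 32] -> max=32
step 9: append 16 -> window=[32, 16] -> max=32
step 10: append 6 -> window=[16, 6] -> max=16
step 11: append 4 -> window=[6, 4] -> max=6
step 12: append 1 -> window=[4, 1] -> max=4
step 13: append 44 -> window=[1, 44] -> max=44
step 14: append 10 -> window=[44, 10] -> max=44

Answer: 30 39 39 3 10 13 32 32 16 6 4 44 44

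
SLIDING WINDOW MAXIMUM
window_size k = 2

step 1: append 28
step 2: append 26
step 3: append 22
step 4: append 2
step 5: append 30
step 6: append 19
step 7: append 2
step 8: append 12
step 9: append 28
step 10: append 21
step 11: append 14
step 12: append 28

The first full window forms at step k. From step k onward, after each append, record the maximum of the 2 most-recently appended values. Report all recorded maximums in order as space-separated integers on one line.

step 1: append 28 -> window=[28] (not full yet)
step 2: append 26 -> window=[28, 26] -> max=28
step 3: append 22 -> window=[26, 22] -> max=26
step 4: append 2 -> window=[22, 2] -> max=22
step 5: append 30 -> window=[2, 30] -> max=30
step 6: append 19 -> window=[30, 19] -> max=30
step 7: append 2 -> window=[19, 2] -> max=19
step 8: append 12 -> window=[2, 12] -> max=12
step 9: append 28 -> window=[12, 28] -> max=28
step 10: append 21 -> window=[28, 21] -> max=28
step 11: append 14 -> window=[21, 14] -> max=21
step 12: append 28 -> window=[14, 28] -> max=28

Answer: 28 26 22 30 30 19 12 28 28 21 28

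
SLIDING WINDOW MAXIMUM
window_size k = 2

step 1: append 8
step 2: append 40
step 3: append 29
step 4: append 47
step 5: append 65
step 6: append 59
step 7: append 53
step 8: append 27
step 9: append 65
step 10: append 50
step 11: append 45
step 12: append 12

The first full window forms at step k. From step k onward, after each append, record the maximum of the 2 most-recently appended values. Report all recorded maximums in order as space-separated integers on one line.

Answer: 40 40 47 65 65 59 53 65 65 50 45

Derivation:
step 1: append 8 -> window=[8] (not full yet)
step 2: append 40 -> window=[8, 40] -> max=40
step 3: append 29 -> window=[40, 29] -> max=40
step 4: append 47 -> window=[29, 47] -> max=47
step 5: append 65 -> window=[47, 65] -> max=65
step 6: append 59 -> window=[65, 59] -> max=65
step 7: append 53 -> window=[59, 53] -> max=59
step 8: append 27 -> window=[53, 27] -> max=53
step 9: append 65 -> window=[27, 65] -> max=65
step 10: append 50 -> window=[65, 50] -> max=65
step 11: append 45 -> window=[50, 45] -> max=50
step 12: append 12 -> window=[45, 12] -> max=45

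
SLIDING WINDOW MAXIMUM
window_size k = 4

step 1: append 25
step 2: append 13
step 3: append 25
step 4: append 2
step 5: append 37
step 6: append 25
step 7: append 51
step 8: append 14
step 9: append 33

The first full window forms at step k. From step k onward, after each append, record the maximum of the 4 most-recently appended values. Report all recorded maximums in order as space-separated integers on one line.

Answer: 25 37 37 51 51 51

Derivation:
step 1: append 25 -> window=[25] (not full yet)
step 2: append 13 -> window=[25, 13] (not full yet)
step 3: append 25 -> window=[25, 13, 25] (not full yet)
step 4: append 2 -> window=[25, 13, 25, 2] -> max=25
step 5: append 37 -> window=[13, 25, 2, 37] -> max=37
step 6: append 25 -> window=[25, 2, 37, 25] -> max=37
step 7: append 51 -> window=[2, 37, 25, 51] -> max=51
step 8: append 14 -> window=[37, 25, 51, 14] -> max=51
step 9: append 33 -> window=[25, 51, 14, 33] -> max=51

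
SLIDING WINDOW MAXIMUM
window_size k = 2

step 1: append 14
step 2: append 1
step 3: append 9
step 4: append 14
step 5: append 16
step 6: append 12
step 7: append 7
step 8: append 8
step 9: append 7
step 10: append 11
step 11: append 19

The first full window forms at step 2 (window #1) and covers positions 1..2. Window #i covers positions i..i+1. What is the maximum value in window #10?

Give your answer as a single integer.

Answer: 19

Derivation:
step 1: append 14 -> window=[14] (not full yet)
step 2: append 1 -> window=[14, 1] -> max=14
step 3: append 9 -> window=[1, 9] -> max=9
step 4: append 14 -> window=[9, 14] -> max=14
step 5: append 16 -> window=[14, 16] -> max=16
step 6: append 12 -> window=[16, 12] -> max=16
step 7: append 7 -> window=[12, 7] -> max=12
step 8: append 8 -> window=[7, 8] -> max=8
step 9: append 7 -> window=[8, 7] -> max=8
step 10: append 11 -> window=[7, 11] -> max=11
step 11: append 19 -> window=[11, 19] -> max=19
Window #10 max = 19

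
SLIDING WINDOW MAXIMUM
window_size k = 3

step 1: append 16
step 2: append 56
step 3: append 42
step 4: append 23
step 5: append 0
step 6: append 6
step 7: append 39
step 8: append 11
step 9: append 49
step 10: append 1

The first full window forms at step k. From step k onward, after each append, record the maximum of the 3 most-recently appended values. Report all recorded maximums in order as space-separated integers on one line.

Answer: 56 56 42 23 39 39 49 49

Derivation:
step 1: append 16 -> window=[16] (not full yet)
step 2: append 56 -> window=[16, 56] (not full yet)
step 3: append 42 -> window=[16, 56, 42] -> max=56
step 4: append 23 -> window=[56, 42, 23] -> max=56
step 5: append 0 -> window=[42, 23, 0] -> max=42
step 6: append 6 -> window=[23, 0, 6] -> max=23
step 7: append 39 -> window=[0, 6, 39] -> max=39
step 8: append 11 -> window=[6, 39, 11] -> max=39
step 9: append 49 -> window=[39, 11, 49] -> max=49
step 10: append 1 -> window=[11, 49, 1] -> max=49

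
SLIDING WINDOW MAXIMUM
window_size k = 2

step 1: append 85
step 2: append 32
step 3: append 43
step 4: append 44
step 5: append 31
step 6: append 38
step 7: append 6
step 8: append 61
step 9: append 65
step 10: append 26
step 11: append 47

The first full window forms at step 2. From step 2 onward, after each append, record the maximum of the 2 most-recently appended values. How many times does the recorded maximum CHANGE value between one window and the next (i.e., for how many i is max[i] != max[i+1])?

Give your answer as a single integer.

step 1: append 85 -> window=[85] (not full yet)
step 2: append 32 -> window=[85, 32] -> max=85
step 3: append 43 -> window=[32, 43] -> max=43
step 4: append 44 -> window=[43, 44] -> max=44
step 5: append 31 -> window=[44, 31] -> max=44
step 6: append 38 -> window=[31, 38] -> max=38
step 7: append 6 -> window=[38, 6] -> max=38
step 8: append 61 -> window=[6, 61] -> max=61
step 9: append 65 -> window=[61, 65] -> max=65
step 10: append 26 -> window=[65, 26] -> max=65
step 11: append 47 -> window=[26, 47] -> max=47
Recorded maximums: 85 43 44 44 38 38 61 65 65 47
Changes between consecutive maximums: 6

Answer: 6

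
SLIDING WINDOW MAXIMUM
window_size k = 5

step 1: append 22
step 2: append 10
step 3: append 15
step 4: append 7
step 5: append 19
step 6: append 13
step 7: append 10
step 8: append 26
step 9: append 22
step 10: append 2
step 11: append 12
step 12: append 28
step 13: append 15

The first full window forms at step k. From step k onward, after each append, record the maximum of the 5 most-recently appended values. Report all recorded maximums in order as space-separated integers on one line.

Answer: 22 19 19 26 26 26 26 28 28

Derivation:
step 1: append 22 -> window=[22] (not full yet)
step 2: append 10 -> window=[22, 10] (not full yet)
step 3: append 15 -> window=[22, 10, 15] (not full yet)
step 4: append 7 -> window=[22, 10, 15, 7] (not full yet)
step 5: append 19 -> window=[22, 10, 15, 7, 19] -> max=22
step 6: append 13 -> window=[10, 15, 7, 19, 13] -> max=19
step 7: append 10 -> window=[15, 7, 19, 13, 10] -> max=19
step 8: append 26 -> window=[7, 19, 13, 10, 26] -> max=26
step 9: append 22 -> window=[19, 13, 10, 26, 22] -> max=26
step 10: append 2 -> window=[13, 10, 26, 22, 2] -> max=26
step 11: append 12 -> window=[10, 26, 22, 2, 12] -> max=26
step 12: append 28 -> window=[26, 22, 2, 12, 28] -> max=28
step 13: append 15 -> window=[22, 2, 12, 28, 15] -> max=28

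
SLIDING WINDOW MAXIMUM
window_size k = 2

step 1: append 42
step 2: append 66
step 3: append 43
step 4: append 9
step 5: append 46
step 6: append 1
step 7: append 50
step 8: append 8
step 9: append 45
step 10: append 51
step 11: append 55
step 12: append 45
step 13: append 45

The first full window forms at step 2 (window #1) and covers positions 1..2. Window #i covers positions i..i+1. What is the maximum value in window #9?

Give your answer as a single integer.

Answer: 51

Derivation:
step 1: append 42 -> window=[42] (not full yet)
step 2: append 66 -> window=[42, 66] -> max=66
step 3: append 43 -> window=[66, 43] -> max=66
step 4: append 9 -> window=[43, 9] -> max=43
step 5: append 46 -> window=[9, 46] -> max=46
step 6: append 1 -> window=[46, 1] -> max=46
step 7: append 50 -> window=[1, 50] -> max=50
step 8: append 8 -> window=[50, 8] -> max=50
step 9: append 45 -> window=[8, 45] -> max=45
step 10: append 51 -> window=[45, 51] -> max=51
Window #9 max = 51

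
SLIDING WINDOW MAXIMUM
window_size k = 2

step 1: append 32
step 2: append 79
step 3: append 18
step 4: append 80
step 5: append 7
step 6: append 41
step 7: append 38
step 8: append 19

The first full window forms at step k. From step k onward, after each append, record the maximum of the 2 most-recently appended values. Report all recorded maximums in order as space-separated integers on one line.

step 1: append 32 -> window=[32] (not full yet)
step 2: append 79 -> window=[32, 79] -> max=79
step 3: append 18 -> window=[79, 18] -> max=79
step 4: append 80 -> window=[18, 80] -> max=80
step 5: append 7 -> window=[80, 7] -> max=80
step 6: append 41 -> window=[7, 41] -> max=41
step 7: append 38 -> window=[41, 38] -> max=41
step 8: append 19 -> window=[38, 19] -> max=38

Answer: 79 79 80 80 41 41 38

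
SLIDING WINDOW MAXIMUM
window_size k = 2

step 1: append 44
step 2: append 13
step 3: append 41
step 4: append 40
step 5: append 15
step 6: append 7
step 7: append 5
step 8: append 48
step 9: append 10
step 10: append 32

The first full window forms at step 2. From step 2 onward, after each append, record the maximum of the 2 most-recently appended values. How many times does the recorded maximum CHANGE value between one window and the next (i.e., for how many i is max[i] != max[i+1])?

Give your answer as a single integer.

step 1: append 44 -> window=[44] (not full yet)
step 2: append 13 -> window=[44, 13] -> max=44
step 3: append 41 -> window=[13, 41] -> max=41
step 4: append 40 -> window=[41, 40] -> max=41
step 5: append 15 -> window=[40, 15] -> max=40
step 6: append 7 -> window=[15, 7] -> max=15
step 7: append 5 -> window=[7, 5] -> max=7
step 8: append 48 -> window=[5, 48] -> max=48
step 9: append 10 -> window=[48, 10] -> max=48
step 10: append 32 -> window=[10, 32] -> max=32
Recorded maximums: 44 41 41 40 15 7 48 48 32
Changes between consecutive maximums: 6

Answer: 6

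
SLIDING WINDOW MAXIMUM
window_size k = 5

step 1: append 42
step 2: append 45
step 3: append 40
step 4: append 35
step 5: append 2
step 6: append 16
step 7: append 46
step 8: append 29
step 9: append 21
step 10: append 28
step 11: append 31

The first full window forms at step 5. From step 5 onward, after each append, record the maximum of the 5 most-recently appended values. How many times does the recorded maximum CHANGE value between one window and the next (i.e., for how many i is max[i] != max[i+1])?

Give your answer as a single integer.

step 1: append 42 -> window=[42] (not full yet)
step 2: append 45 -> window=[42, 45] (not full yet)
step 3: append 40 -> window=[42, 45, 40] (not full yet)
step 4: append 35 -> window=[42, 45, 40, 35] (not full yet)
step 5: append 2 -> window=[42, 45, 40, 35, 2] -> max=45
step 6: append 16 -> window=[45, 40, 35, 2, 16] -> max=45
step 7: append 46 -> window=[40, 35, 2, 16, 46] -> max=46
step 8: append 29 -> window=[35, 2, 16, 46, 29] -> max=46
step 9: append 21 -> window=[2, 16, 46, 29, 21] -> max=46
step 10: append 28 -> window=[16, 46, 29, 21, 28] -> max=46
step 11: append 31 -> window=[46, 29, 21, 28, 31] -> max=46
Recorded maximums: 45 45 46 46 46 46 46
Changes between consecutive maximums: 1

Answer: 1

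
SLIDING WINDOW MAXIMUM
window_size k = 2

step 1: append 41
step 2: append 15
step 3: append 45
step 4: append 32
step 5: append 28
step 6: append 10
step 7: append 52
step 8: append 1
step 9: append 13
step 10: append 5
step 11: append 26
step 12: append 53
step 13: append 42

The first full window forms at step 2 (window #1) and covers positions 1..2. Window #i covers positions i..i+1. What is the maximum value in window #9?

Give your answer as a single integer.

step 1: append 41 -> window=[41] (not full yet)
step 2: append 15 -> window=[41, 15] -> max=41
step 3: append 45 -> window=[15, 45] -> max=45
step 4: append 32 -> window=[45, 32] -> max=45
step 5: append 28 -> window=[32, 28] -> max=32
step 6: append 10 -> window=[28, 10] -> max=28
step 7: append 52 -> window=[10, 52] -> max=52
step 8: append 1 -> window=[52, 1] -> max=52
step 9: append 13 -> window=[1, 13] -> max=13
step 10: append 5 -> window=[13, 5] -> max=13
Window #9 max = 13

Answer: 13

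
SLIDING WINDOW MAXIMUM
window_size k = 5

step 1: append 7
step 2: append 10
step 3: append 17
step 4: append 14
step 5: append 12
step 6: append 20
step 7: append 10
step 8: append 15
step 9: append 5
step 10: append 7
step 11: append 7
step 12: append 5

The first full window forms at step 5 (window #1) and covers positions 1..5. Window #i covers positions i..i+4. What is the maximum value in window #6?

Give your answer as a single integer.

step 1: append 7 -> window=[7] (not full yet)
step 2: append 10 -> window=[7, 10] (not full yet)
step 3: append 17 -> window=[7, 10, 17] (not full yet)
step 4: append 14 -> window=[7, 10, 17, 14] (not full yet)
step 5: append 12 -> window=[7, 10, 17, 14, 12] -> max=17
step 6: append 20 -> window=[10, 17, 14, 12, 20] -> max=20
step 7: append 10 -> window=[17, 14, 12, 20, 10] -> max=20
step 8: append 15 -> window=[14, 12, 20, 10, 15] -> max=20
step 9: append 5 -> window=[12, 20, 10, 15, 5] -> max=20
step 10: append 7 -> window=[20, 10, 15, 5, 7] -> max=20
Window #6 max = 20

Answer: 20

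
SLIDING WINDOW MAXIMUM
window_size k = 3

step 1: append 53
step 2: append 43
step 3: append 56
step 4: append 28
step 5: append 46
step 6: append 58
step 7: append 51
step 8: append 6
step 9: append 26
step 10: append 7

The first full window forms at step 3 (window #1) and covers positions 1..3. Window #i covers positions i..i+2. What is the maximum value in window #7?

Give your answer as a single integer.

step 1: append 53 -> window=[53] (not full yet)
step 2: append 43 -> window=[53, 43] (not full yet)
step 3: append 56 -> window=[53, 43, 56] -> max=56
step 4: append 28 -> window=[43, 56, 28] -> max=56
step 5: append 46 -> window=[56, 28, 46] -> max=56
step 6: append 58 -> window=[28, 46, 58] -> max=58
step 7: append 51 -> window=[46, 58, 51] -> max=58
step 8: append 6 -> window=[58, 51, 6] -> max=58
step 9: append 26 -> window=[51, 6, 26] -> max=51
Window #7 max = 51

Answer: 51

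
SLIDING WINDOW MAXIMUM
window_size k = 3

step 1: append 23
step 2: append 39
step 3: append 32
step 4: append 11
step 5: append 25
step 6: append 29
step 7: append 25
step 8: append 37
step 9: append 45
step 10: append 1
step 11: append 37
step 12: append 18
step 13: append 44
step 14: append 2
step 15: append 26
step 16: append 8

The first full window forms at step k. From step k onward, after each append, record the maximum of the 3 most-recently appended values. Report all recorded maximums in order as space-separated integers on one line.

step 1: append 23 -> window=[23] (not full yet)
step 2: append 39 -> window=[23, 39] (not full yet)
step 3: append 32 -> window=[23, 39, 32] -> max=39
step 4: append 11 -> window=[39, 32, 11] -> max=39
step 5: append 25 -> window=[32, 11, 25] -> max=32
step 6: append 29 -> window=[11, 25, 29] -> max=29
step 7: append 25 -> window=[25, 29, 25] -> max=29
step 8: append 37 -> window=[29, 25, 37] -> max=37
step 9: append 45 -> window=[25, 37, 45] -> max=45
step 10: append 1 -> window=[37, 45, 1] -> max=45
step 11: append 37 -> window=[45, 1, 37] -> max=45
step 12: append 18 -> window=[1, 37, 18] -> max=37
step 13: append 44 -> window=[37, 18, 44] -> max=44
step 14: append 2 -> window=[18, 44, 2] -> max=44
step 15: append 26 -> window=[44, 2, 26] -> max=44
step 16: append 8 -> window=[2, 26, 8] -> max=26

Answer: 39 39 32 29 29 37 45 45 45 37 44 44 44 26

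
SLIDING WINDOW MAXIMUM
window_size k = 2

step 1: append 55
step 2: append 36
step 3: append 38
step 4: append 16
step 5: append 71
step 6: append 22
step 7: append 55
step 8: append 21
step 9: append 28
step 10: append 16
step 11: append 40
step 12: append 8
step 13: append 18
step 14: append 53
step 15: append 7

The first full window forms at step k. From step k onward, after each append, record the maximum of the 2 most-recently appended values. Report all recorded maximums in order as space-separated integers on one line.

Answer: 55 38 38 71 71 55 55 28 28 40 40 18 53 53

Derivation:
step 1: append 55 -> window=[55] (not full yet)
step 2: append 36 -> window=[55, 36] -> max=55
step 3: append 38 -> window=[36, 38] -> max=38
step 4: append 16 -> window=[38, 16] -> max=38
step 5: append 71 -> window=[16, 71] -> max=71
step 6: append 22 -> window=[71, 22] -> max=71
step 7: append 55 -> window=[22, 55] -> max=55
step 8: append 21 -> window=[55, 21] -> max=55
step 9: append 28 -> window=[21, 28] -> max=28
step 10: append 16 -> window=[28, 16] -> max=28
step 11: append 40 -> window=[16, 40] -> max=40
step 12: append 8 -> window=[40, 8] -> max=40
step 13: append 18 -> window=[8, 18] -> max=18
step 14: append 53 -> window=[18, 53] -> max=53
step 15: append 7 -> window=[53, 7] -> max=53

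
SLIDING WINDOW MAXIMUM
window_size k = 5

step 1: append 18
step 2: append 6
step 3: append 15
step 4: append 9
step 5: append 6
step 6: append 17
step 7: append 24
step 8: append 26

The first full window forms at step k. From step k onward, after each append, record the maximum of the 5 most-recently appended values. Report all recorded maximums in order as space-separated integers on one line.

step 1: append 18 -> window=[18] (not full yet)
step 2: append 6 -> window=[18, 6] (not full yet)
step 3: append 15 -> window=[18, 6, 15] (not full yet)
step 4: append 9 -> window=[18, 6, 15, 9] (not full yet)
step 5: append 6 -> window=[18, 6, 15, 9, 6] -> max=18
step 6: append 17 -> window=[6, 15, 9, 6, 17] -> max=17
step 7: append 24 -> window=[15, 9, 6, 17, 24] -> max=24
step 8: append 26 -> window=[9, 6, 17, 24, 26] -> max=26

Answer: 18 17 24 26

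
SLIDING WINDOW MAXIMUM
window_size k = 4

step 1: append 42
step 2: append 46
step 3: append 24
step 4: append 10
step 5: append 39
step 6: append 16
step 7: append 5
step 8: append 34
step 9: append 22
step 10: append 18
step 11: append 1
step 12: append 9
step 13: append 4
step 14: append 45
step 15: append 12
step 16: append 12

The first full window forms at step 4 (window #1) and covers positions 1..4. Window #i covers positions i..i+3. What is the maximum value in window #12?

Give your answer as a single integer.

Answer: 45

Derivation:
step 1: append 42 -> window=[42] (not full yet)
step 2: append 46 -> window=[42, 46] (not full yet)
step 3: append 24 -> window=[42, 46, 24] (not full yet)
step 4: append 10 -> window=[42, 46, 24, 10] -> max=46
step 5: append 39 -> window=[46, 24, 10, 39] -> max=46
step 6: append 16 -> window=[24, 10, 39, 16] -> max=39
step 7: append 5 -> window=[10, 39, 16, 5] -> max=39
step 8: append 34 -> window=[39, 16, 5, 34] -> max=39
step 9: append 22 -> window=[16, 5, 34, 22] -> max=34
step 10: append 18 -> window=[5, 34, 22, 18] -> max=34
step 11: append 1 -> window=[34, 22, 18, 1] -> max=34
step 12: append 9 -> window=[22, 18, 1, 9] -> max=22
step 13: append 4 -> window=[18, 1, 9, 4] -> max=18
step 14: append 45 -> window=[1, 9, 4, 45] -> max=45
step 15: append 12 -> window=[9, 4, 45, 12] -> max=45
Window #12 max = 45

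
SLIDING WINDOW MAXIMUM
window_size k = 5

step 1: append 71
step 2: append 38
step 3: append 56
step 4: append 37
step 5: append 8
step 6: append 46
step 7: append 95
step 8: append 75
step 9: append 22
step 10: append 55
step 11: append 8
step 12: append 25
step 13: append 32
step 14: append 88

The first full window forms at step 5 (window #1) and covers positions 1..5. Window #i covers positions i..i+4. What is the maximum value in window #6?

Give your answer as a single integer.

Answer: 95

Derivation:
step 1: append 71 -> window=[71] (not full yet)
step 2: append 38 -> window=[71, 38] (not full yet)
step 3: append 56 -> window=[71, 38, 56] (not full yet)
step 4: append 37 -> window=[71, 38, 56, 37] (not full yet)
step 5: append 8 -> window=[71, 38, 56, 37, 8] -> max=71
step 6: append 46 -> window=[38, 56, 37, 8, 46] -> max=56
step 7: append 95 -> window=[56, 37, 8, 46, 95] -> max=95
step 8: append 75 -> window=[37, 8, 46, 95, 75] -> max=95
step 9: append 22 -> window=[8, 46, 95, 75, 22] -> max=95
step 10: append 55 -> window=[46, 95, 75, 22, 55] -> max=95
Window #6 max = 95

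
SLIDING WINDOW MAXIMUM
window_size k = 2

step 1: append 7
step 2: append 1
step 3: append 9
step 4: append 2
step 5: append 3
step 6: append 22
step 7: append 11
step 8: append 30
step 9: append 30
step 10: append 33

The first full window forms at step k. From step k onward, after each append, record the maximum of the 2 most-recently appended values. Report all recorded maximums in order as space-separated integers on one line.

Answer: 7 9 9 3 22 22 30 30 33

Derivation:
step 1: append 7 -> window=[7] (not full yet)
step 2: append 1 -> window=[7, 1] -> max=7
step 3: append 9 -> window=[1, 9] -> max=9
step 4: append 2 -> window=[9, 2] -> max=9
step 5: append 3 -> window=[2, 3] -> max=3
step 6: append 22 -> window=[3, 22] -> max=22
step 7: append 11 -> window=[22, 11] -> max=22
step 8: append 30 -> window=[11, 30] -> max=30
step 9: append 30 -> window=[30, 30] -> max=30
step 10: append 33 -> window=[30, 33] -> max=33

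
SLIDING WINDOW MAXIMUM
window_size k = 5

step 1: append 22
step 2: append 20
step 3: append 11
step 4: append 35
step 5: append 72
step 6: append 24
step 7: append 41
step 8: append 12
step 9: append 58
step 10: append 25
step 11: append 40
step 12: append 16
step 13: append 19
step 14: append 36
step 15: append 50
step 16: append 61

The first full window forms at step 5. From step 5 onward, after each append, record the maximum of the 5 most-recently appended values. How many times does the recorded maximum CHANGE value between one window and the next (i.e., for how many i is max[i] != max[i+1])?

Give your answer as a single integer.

step 1: append 22 -> window=[22] (not full yet)
step 2: append 20 -> window=[22, 20] (not full yet)
step 3: append 11 -> window=[22, 20, 11] (not full yet)
step 4: append 35 -> window=[22, 20, 11, 35] (not full yet)
step 5: append 72 -> window=[22, 20, 11, 35, 72] -> max=72
step 6: append 24 -> window=[20, 11, 35, 72, 24] -> max=72
step 7: append 41 -> window=[11, 35, 72, 24, 41] -> max=72
step 8: append 12 -> window=[35, 72, 24, 41, 12] -> max=72
step 9: append 58 -> window=[72, 24, 41, 12, 58] -> max=72
step 10: append 25 -> window=[24, 41, 12, 58, 25] -> max=58
step 11: append 40 -> window=[41, 12, 58, 25, 40] -> max=58
step 12: append 16 -> window=[12, 58, 25, 40, 16] -> max=58
step 13: append 19 -> window=[58, 25, 40, 16, 19] -> max=58
step 14: append 36 -> window=[25, 40, 16, 19, 36] -> max=40
step 15: append 50 -> window=[40, 16, 19, 36, 50] -> max=50
step 16: append 61 -> window=[16, 19, 36, 50, 61] -> max=61
Recorded maximums: 72 72 72 72 72 58 58 58 58 40 50 61
Changes between consecutive maximums: 4

Answer: 4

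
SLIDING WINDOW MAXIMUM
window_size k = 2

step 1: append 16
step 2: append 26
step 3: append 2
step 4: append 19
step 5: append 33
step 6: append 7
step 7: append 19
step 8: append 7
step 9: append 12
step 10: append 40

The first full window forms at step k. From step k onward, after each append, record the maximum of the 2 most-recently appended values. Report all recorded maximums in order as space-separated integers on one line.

Answer: 26 26 19 33 33 19 19 12 40

Derivation:
step 1: append 16 -> window=[16] (not full yet)
step 2: append 26 -> window=[16, 26] -> max=26
step 3: append 2 -> window=[26, 2] -> max=26
step 4: append 19 -> window=[2, 19] -> max=19
step 5: append 33 -> window=[19, 33] -> max=33
step 6: append 7 -> window=[33, 7] -> max=33
step 7: append 19 -> window=[7, 19] -> max=19
step 8: append 7 -> window=[19, 7] -> max=19
step 9: append 12 -> window=[7, 12] -> max=12
step 10: append 40 -> window=[12, 40] -> max=40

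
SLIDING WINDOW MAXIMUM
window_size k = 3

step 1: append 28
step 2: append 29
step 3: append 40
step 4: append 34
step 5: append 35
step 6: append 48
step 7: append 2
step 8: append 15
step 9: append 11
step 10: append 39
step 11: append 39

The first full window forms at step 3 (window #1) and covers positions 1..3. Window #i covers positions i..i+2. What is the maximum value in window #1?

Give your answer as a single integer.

step 1: append 28 -> window=[28] (not full yet)
step 2: append 29 -> window=[28, 29] (not full yet)
step 3: append 40 -> window=[28, 29, 40] -> max=40
Window #1 max = 40

Answer: 40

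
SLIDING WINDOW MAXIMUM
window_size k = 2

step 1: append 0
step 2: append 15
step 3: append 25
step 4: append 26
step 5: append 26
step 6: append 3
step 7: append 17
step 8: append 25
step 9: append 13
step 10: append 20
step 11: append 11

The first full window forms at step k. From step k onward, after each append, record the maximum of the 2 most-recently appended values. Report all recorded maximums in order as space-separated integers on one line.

Answer: 15 25 26 26 26 17 25 25 20 20

Derivation:
step 1: append 0 -> window=[0] (not full yet)
step 2: append 15 -> window=[0, 15] -> max=15
step 3: append 25 -> window=[15, 25] -> max=25
step 4: append 26 -> window=[25, 26] -> max=26
step 5: append 26 -> window=[26, 26] -> max=26
step 6: append 3 -> window=[26, 3] -> max=26
step 7: append 17 -> window=[3, 17] -> max=17
step 8: append 25 -> window=[17, 25] -> max=25
step 9: append 13 -> window=[25, 13] -> max=25
step 10: append 20 -> window=[13, 20] -> max=20
step 11: append 11 -> window=[20, 11] -> max=20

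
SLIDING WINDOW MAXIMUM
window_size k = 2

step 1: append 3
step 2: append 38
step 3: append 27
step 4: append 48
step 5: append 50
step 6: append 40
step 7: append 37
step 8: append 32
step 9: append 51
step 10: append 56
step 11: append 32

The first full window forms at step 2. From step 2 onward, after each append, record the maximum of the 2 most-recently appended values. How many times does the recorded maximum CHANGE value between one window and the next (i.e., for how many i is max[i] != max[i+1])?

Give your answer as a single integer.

step 1: append 3 -> window=[3] (not full yet)
step 2: append 38 -> window=[3, 38] -> max=38
step 3: append 27 -> window=[38, 27] -> max=38
step 4: append 48 -> window=[27, 48] -> max=48
step 5: append 50 -> window=[48, 50] -> max=50
step 6: append 40 -> window=[50, 40] -> max=50
step 7: append 37 -> window=[40, 37] -> max=40
step 8: append 32 -> window=[37, 32] -> max=37
step 9: append 51 -> window=[32, 51] -> max=51
step 10: append 56 -> window=[51, 56] -> max=56
step 11: append 32 -> window=[56, 32] -> max=56
Recorded maximums: 38 38 48 50 50 40 37 51 56 56
Changes between consecutive maximums: 6

Answer: 6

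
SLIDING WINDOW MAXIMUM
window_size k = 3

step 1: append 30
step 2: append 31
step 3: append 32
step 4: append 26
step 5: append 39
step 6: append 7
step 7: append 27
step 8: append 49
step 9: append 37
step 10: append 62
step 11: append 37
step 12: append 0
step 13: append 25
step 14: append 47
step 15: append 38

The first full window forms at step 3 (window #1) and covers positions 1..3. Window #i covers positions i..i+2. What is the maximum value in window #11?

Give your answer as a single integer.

step 1: append 30 -> window=[30] (not full yet)
step 2: append 31 -> window=[30, 31] (not full yet)
step 3: append 32 -> window=[30, 31, 32] -> max=32
step 4: append 26 -> window=[31, 32, 26] -> max=32
step 5: append 39 -> window=[32, 26, 39] -> max=39
step 6: append 7 -> window=[26, 39, 7] -> max=39
step 7: append 27 -> window=[39, 7, 27] -> max=39
step 8: append 49 -> window=[7, 27, 49] -> max=49
step 9: append 37 -> window=[27, 49, 37] -> max=49
step 10: append 62 -> window=[49, 37, 62] -> max=62
step 11: append 37 -> window=[37, 62, 37] -> max=62
step 12: append 0 -> window=[62, 37, 0] -> max=62
step 13: append 25 -> window=[37, 0, 25] -> max=37
Window #11 max = 37

Answer: 37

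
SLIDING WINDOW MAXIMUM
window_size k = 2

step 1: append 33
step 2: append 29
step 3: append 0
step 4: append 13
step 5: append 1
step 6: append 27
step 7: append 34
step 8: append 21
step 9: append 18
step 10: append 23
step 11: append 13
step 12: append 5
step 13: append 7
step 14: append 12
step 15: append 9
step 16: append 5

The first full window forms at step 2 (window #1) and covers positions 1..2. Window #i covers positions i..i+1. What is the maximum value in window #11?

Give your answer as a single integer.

Answer: 13

Derivation:
step 1: append 33 -> window=[33] (not full yet)
step 2: append 29 -> window=[33, 29] -> max=33
step 3: append 0 -> window=[29, 0] -> max=29
step 4: append 13 -> window=[0, 13] -> max=13
step 5: append 1 -> window=[13, 1] -> max=13
step 6: append 27 -> window=[1, 27] -> max=27
step 7: append 34 -> window=[27, 34] -> max=34
step 8: append 21 -> window=[34, 21] -> max=34
step 9: append 18 -> window=[21, 18] -> max=21
step 10: append 23 -> window=[18, 23] -> max=23
step 11: append 13 -> window=[23, 13] -> max=23
step 12: append 5 -> window=[13, 5] -> max=13
Window #11 max = 13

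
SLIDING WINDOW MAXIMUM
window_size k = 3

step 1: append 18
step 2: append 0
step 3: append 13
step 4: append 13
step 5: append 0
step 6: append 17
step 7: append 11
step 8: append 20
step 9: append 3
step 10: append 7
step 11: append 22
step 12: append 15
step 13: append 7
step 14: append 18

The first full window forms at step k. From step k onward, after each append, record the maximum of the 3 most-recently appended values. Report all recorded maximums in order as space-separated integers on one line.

step 1: append 18 -> window=[18] (not full yet)
step 2: append 0 -> window=[18, 0] (not full yet)
step 3: append 13 -> window=[18, 0, 13] -> max=18
step 4: append 13 -> window=[0, 13, 13] -> max=13
step 5: append 0 -> window=[13, 13, 0] -> max=13
step 6: append 17 -> window=[13, 0, 17] -> max=17
step 7: append 11 -> window=[0, 17, 11] -> max=17
step 8: append 20 -> window=[17, 11, 20] -> max=20
step 9: append 3 -> window=[11, 20, 3] -> max=20
step 10: append 7 -> window=[20, 3, 7] -> max=20
step 11: append 22 -> window=[3, 7, 22] -> max=22
step 12: append 15 -> window=[7, 22, 15] -> max=22
step 13: append 7 -> window=[22, 15, 7] -> max=22
step 14: append 18 -> window=[15, 7, 18] -> max=18

Answer: 18 13 13 17 17 20 20 20 22 22 22 18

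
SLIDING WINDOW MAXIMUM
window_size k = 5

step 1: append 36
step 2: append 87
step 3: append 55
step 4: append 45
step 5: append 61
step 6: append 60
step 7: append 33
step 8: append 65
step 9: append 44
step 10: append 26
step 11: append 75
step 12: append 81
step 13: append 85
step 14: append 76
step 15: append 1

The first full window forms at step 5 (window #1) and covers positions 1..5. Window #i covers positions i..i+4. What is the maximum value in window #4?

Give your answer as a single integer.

Answer: 65

Derivation:
step 1: append 36 -> window=[36] (not full yet)
step 2: append 87 -> window=[36, 87] (not full yet)
step 3: append 55 -> window=[36, 87, 55] (not full yet)
step 4: append 45 -> window=[36, 87, 55, 45] (not full yet)
step 5: append 61 -> window=[36, 87, 55, 45, 61] -> max=87
step 6: append 60 -> window=[87, 55, 45, 61, 60] -> max=87
step 7: append 33 -> window=[55, 45, 61, 60, 33] -> max=61
step 8: append 65 -> window=[45, 61, 60, 33, 65] -> max=65
Window #4 max = 65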